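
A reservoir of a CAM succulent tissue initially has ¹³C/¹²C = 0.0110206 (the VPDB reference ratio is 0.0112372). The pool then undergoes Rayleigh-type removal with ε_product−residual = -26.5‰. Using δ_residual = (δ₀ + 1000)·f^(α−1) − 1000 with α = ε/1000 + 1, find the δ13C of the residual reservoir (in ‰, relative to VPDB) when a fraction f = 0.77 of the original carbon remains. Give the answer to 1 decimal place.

-12.5‰

δ₀ = (0.0110206/0.0112372 − 1)×1000 = (0.980725 − 1)×1000 = -19.275‰
α − 1 = ε/1000 = -0.0265
f^(α−1) = 0.77^(-0.0265) = 1.006950
δ_res = (-19.275 + 1000) × 1.006950 − 1000 = 987.541 − 1000 = -12.46‰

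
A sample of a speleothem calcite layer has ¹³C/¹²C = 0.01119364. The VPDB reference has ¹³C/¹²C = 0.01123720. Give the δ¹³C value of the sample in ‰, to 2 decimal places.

-3.88‰

δ¹³C = (R_sample / R_standard − 1) × 1000
R_sample / R_standard = 0.01119364 / 0.01123720 = 0.996124
δ¹³C = (0.996124 − 1) × 1000 = -3.876‰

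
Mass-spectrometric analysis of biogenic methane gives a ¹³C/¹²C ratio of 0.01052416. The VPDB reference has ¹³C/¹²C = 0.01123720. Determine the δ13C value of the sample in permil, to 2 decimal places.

-63.45 permil

δ13C = (R_sample / R_standard − 1) × 1000
R_sample / R_standard = 0.01052416 / 0.01123720 = 0.936546
δ13C = (0.936546 − 1) × 1000 = -63.454 permil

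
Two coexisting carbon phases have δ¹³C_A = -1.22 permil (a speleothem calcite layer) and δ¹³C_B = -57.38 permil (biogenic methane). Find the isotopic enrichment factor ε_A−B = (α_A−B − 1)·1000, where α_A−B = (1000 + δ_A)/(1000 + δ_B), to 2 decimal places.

α_A−B = (1000 + -1.22) / (1000 + -57.38) = 998.78 / 942.62 = 1.059579
ε_A−B = (1.059579 − 1) × 1000 = 59.579 permil
(The approximation ε ≈ δ_A − δ_B would give 56.16 permil.)

59.58 permil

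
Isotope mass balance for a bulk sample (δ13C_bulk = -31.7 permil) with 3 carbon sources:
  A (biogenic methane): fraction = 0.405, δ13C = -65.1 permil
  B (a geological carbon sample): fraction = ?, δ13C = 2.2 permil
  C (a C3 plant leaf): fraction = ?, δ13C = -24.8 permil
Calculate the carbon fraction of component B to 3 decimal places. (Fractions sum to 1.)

0.349

Let f_B and f_C be the unknown fractions; fractions sum to 1 so f_B + f_C = 0.595.
Mass balance: Σ fᵢ·δᵢ = δ_bulk ⇒ f_B·(2.2) + f_C·(-24.8) = -31.7 − (-26.366) = -5.334
Substitute f_C = 0.595 − f_B:
f_B·(2.2 − -24.8) = -5.334 − 0.595×(-24.8) = 9.422
f_B = 9.422 / 27.0 = 0.3489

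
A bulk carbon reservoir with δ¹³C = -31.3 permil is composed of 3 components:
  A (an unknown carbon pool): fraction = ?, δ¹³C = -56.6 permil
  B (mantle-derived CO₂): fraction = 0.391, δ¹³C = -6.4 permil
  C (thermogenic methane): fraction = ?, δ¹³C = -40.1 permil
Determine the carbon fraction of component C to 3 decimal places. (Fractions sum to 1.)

0.344

Let f_C and f_A be the unknown fractions; fractions sum to 1 so f_C + f_A = 0.609.
Mass balance: Σ fᵢ·δᵢ = δ_bulk ⇒ f_C·(-40.1) + f_A·(-56.6) = -31.3 − (-2.502) = -28.798
Substitute f_A = 0.609 − f_C:
f_C·(-40.1 − -56.6) = -28.798 − 0.609×(-56.6) = 5.672
f_C = 5.672 / 16.5 = 0.3437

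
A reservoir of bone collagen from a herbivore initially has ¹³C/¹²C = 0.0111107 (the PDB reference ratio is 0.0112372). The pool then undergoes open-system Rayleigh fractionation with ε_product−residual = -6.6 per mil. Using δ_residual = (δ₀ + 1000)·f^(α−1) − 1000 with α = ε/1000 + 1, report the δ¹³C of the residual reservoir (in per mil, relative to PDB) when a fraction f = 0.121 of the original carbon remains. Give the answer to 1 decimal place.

δ₀ = (0.0111107/0.0112372 − 1)×1000 = (0.988743 − 1)×1000 = -11.257 per mil
α − 1 = ε/1000 = -0.0066
f^(α−1) = 0.121^(-0.0066) = 1.014037
δ_res = (-11.257 + 1000) × 1.014037 − 1000 = 1002.621 − 1000 = 2.62 per mil

2.6 per mil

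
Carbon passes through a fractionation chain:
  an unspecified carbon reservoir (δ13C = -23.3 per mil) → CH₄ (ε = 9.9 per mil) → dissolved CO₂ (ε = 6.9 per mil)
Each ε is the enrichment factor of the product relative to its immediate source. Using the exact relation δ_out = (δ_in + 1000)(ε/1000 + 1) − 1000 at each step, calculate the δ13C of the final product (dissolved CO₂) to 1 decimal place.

step 1: δ = (-23.30 + 1000)·(9.9/1000 + 1) − 1000 = -13.63 per mil
step 2: δ = (-13.63 + 1000)·(6.9/1000 + 1) − 1000 = -6.82 per mil

-6.8 per mil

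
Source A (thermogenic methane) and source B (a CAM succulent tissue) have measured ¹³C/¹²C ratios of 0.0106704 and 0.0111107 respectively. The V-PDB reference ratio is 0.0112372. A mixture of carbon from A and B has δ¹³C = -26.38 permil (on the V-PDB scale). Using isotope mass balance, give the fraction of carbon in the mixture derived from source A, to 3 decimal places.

δ_A = (0.0106704/0.0112372 − 1)×1000 = (0.949560 − 1)×1000 = -50.440 permil
δ_B = (0.0111107/0.0112372 − 1)×1000 = (0.988743 − 1)×1000 = -11.257 permil
f_A = (δ_mix − δ_B)/(δ_A − δ_B) = (-26.38 − (-11.257))/(-50.440 − (-11.257))
f_A = -15.123 / -39.182 = 0.3860

0.386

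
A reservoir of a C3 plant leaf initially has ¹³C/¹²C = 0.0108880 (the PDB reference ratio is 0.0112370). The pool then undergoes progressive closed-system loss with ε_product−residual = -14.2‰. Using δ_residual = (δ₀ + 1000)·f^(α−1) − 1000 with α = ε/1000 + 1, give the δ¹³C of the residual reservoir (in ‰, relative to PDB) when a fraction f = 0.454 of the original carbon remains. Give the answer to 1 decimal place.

-20.1‰

δ₀ = (0.0108880/0.0112370 − 1)×1000 = (0.968942 − 1)×1000 = -31.058‰
α − 1 = ε/1000 = -0.0142
f^(α−1) = 0.454^(-0.0142) = 1.011276
δ_res = (-31.058 + 1000) × 1.011276 − 1000 = 979.868 − 1000 = -20.13‰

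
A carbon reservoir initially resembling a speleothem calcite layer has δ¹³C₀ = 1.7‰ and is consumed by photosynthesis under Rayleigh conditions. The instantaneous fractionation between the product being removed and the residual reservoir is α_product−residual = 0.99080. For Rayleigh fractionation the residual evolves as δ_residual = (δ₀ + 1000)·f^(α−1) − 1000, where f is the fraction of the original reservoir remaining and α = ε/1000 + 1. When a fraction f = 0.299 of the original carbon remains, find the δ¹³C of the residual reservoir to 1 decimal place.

Rayleigh residual: δ_res = (δ₀ + 1000)·f^(α−1) − 1000
α − 1 = -0.00920
f^(α−1) = 0.299^(-0.00920) = 1.011169
δ_res = (1.7 + 1000) × 1.011169 − 1000 = 1012.888 − 1000 = 12.89‰

12.9‰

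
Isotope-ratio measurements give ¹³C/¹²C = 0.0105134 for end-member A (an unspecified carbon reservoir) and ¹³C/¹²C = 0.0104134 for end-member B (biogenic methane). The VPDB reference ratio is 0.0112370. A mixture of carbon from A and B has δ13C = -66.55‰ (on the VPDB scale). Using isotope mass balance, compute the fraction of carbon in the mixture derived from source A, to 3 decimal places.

0.758

δ_A = (0.0105134/0.0112370 − 1)×1000 = (0.935606 − 1)×1000 = -64.394‰
δ_B = (0.0104134/0.0112370 − 1)×1000 = (0.926706 − 1)×1000 = -73.294‰
f_A = (δ_mix − δ_B)/(δ_A − δ_B) = (-66.55 − (-73.294))/(-64.394 − (-73.294))
f_A = 6.744 / 8.899 = 0.7578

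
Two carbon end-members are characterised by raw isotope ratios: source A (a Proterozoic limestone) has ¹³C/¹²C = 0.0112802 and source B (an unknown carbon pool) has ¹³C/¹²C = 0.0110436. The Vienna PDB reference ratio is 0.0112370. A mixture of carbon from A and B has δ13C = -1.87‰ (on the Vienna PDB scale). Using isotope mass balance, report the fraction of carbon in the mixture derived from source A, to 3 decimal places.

0.729

δ_A = (0.0112802/0.0112370 − 1)×1000 = (1.003844 − 1)×1000 = 3.844‰
δ_B = (0.0110436/0.0112370 − 1)×1000 = (0.982789 − 1)×1000 = -17.211‰
f_A = (δ_mix − δ_B)/(δ_A − δ_B) = (-1.87 − (-17.211))/(3.844 − (-17.211))
f_A = 15.341 / 21.055 = 0.7286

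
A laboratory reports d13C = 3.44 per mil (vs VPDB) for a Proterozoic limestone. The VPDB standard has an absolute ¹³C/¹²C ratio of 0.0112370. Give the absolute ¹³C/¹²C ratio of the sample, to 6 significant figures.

0.0112757

R_sample = R_standard × (d13C/1000 + 1)
R_sample = 0.0112370 × (3.44/1000 + 1) = 0.0112370 × 1.003440
R_sample = 0.0112757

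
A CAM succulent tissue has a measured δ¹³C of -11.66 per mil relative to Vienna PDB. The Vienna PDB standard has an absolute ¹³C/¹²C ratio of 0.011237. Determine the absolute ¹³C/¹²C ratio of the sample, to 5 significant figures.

0.011106

R_sample = R_standard × (δ¹³C/1000 + 1)
R_sample = 0.011237 × (-11.66/1000 + 1) = 0.011237 × 0.988340
R_sample = 0.0111060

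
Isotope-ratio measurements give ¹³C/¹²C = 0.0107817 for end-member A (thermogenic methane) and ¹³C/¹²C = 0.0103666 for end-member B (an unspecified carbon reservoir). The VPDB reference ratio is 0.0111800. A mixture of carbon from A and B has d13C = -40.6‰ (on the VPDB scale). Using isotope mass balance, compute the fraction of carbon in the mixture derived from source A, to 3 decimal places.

δ_A = (0.0107817/0.0111800 − 1)×1000 = (0.964374 − 1)×1000 = -35.626‰
δ_B = (0.0103666/0.0111800 − 1)×1000 = (0.927245 − 1)×1000 = -72.755‰
f_A = (δ_mix − δ_B)/(δ_A − δ_B) = (-40.6 − (-72.755))/(-35.626 − (-72.755))
f_A = 32.155 / 37.129 = 0.8660

0.866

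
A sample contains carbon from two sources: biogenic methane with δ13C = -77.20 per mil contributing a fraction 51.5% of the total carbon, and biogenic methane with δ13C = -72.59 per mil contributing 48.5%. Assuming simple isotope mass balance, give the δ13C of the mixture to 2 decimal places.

-74.96 per mil

δ_mix = f_A·δ_A + f_B·δ_B
δ_mix = 0.515 × (-77.20) + 0.485 × (-72.59)
δ_mix = -39.758 + -35.206 = -74.964 per mil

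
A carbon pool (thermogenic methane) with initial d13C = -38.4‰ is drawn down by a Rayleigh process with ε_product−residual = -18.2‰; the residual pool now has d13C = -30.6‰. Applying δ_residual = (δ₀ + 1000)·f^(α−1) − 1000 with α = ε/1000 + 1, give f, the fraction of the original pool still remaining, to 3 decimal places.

0.642

α − 1 = ε/1000 = -0.0182
(δ_res + 1000)/(δ₀ + 1000) = (-30.6 + 1000)/(-38.4 + 1000) = 969.4/961.6 = 1.008111
f = 1.008111^(1/-0.0182) = exp(ln(1.008111)/-0.0182) = exp(0.00808/-0.0182)
f = exp(-0.4439) = 0.6415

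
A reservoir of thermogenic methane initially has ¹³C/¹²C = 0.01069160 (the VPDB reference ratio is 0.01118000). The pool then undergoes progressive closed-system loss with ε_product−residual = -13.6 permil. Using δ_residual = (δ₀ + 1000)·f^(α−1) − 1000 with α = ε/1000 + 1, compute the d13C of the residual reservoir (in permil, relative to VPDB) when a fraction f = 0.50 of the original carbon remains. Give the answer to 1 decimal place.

-34.6 permil

δ₀ = (0.01069160/0.01118000 − 1)×1000 = (0.956315 − 1)×1000 = -43.685 permil
α − 1 = ε/1000 = -0.0136
f^(α−1) = 0.50^(-0.0136) = 1.009471
δ_res = (-43.685 + 1000) × 1.009471 − 1000 = 965.372 − 1000 = -34.63 permil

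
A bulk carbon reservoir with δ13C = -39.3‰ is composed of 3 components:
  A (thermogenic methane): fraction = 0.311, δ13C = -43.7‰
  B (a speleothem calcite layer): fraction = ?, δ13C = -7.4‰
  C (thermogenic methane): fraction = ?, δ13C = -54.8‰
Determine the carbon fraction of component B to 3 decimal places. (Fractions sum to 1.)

Let f_B and f_C be the unknown fractions; fractions sum to 1 so f_B + f_C = 0.689.
Mass balance: Σ fᵢ·δᵢ = δ_bulk ⇒ f_B·(-7.4) + f_C·(-54.8) = -39.3 − (-13.591) = -25.709
Substitute f_C = 0.689 − f_B:
f_B·(-7.4 − -54.8) = -25.709 − 0.689×(-54.8) = 12.048
f_B = 12.048 / 47.4 = 0.2542

0.254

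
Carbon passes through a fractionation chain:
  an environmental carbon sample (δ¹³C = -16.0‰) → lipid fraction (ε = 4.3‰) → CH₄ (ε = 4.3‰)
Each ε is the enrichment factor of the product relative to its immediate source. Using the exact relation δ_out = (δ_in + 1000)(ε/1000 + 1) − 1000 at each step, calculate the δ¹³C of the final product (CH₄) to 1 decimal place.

-7.5‰

step 1: δ = (-16.00 + 1000)·(4.3/1000 + 1) − 1000 = -11.77‰
step 2: δ = (-11.77 + 1000)·(4.3/1000 + 1) − 1000 = -7.52‰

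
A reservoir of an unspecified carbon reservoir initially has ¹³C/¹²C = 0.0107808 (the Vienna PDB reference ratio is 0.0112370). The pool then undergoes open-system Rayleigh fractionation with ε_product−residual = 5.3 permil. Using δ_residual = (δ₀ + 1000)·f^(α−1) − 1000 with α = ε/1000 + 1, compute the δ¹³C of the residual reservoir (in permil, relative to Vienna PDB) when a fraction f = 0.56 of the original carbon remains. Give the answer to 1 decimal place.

δ₀ = (0.0107808/0.0112370 − 1)×1000 = (0.959402 − 1)×1000 = -40.598 permil
α − 1 = ε/1000 = 0.0053
f^(α−1) = 0.56^(0.0053) = 0.996932
δ_res = (-40.598 + 1000) × 0.996932 − 1000 = 956.458 − 1000 = -43.54 permil

-43.5 permil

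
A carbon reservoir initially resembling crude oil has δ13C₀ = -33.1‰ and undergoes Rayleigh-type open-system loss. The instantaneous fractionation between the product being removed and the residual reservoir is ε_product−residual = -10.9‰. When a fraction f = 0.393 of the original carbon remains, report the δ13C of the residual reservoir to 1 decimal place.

Rayleigh residual: δ_res = (δ₀ + 1000)·f^(α−1) − 1000
α = ε/1000 + 1 = 0.98910, so α − 1 = -0.01090
f^(α−1) = 0.393^(-0.01090) = 1.010232
δ_res = (-33.1 + 1000) × 1.010232 − 1000 = 976.793 − 1000 = -23.21‰

-23.2‰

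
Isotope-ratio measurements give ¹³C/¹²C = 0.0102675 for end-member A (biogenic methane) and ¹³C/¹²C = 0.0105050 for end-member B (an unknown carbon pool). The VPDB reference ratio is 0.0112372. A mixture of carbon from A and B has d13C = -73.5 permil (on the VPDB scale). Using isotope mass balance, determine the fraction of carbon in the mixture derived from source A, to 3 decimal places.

δ_A = (0.0102675/0.0112372 − 1)×1000 = (0.913706 − 1)×1000 = -86.294 permil
δ_B = (0.0105050/0.0112372 − 1)×1000 = (0.934841 − 1)×1000 = -65.159 permil
f_A = (δ_mix − δ_B)/(δ_A − δ_B) = (-73.5 − (-65.159))/(-86.294 − (-65.159))
f_A = -8.341 / -21.135 = 0.3947

0.395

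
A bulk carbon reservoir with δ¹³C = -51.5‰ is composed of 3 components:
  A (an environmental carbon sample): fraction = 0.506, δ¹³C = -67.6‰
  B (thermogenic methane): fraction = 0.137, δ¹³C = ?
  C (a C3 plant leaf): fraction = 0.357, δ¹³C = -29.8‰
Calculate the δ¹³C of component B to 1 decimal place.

Isotope mass balance: δ_bulk = Σ fᵢ·δᵢ.
-51.5 = 0.506×(-67.6) + 0.137×δ_B + 0.357×(-29.8)
0.137·δ_B = -51.5 − (-44.844) = -6.656
δ_B = -6.656 / 0.137 = -48.58‰

-48.6‰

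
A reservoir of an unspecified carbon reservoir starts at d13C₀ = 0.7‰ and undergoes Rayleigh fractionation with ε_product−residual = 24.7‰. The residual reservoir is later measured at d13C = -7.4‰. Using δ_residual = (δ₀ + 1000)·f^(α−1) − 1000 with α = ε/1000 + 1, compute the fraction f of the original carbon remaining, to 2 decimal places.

α − 1 = ε/1000 = 0.0247
(δ_res + 1000)/(δ₀ + 1000) = (-7.4 + 1000)/(0.7 + 1000) = 992.6/1000.7 = 0.991906
f = 0.991906^(1/0.0247) = exp(ln(0.991906)/0.0247) = exp(-0.00813/0.0247)
f = exp(-0.3290) = 0.7196

0.72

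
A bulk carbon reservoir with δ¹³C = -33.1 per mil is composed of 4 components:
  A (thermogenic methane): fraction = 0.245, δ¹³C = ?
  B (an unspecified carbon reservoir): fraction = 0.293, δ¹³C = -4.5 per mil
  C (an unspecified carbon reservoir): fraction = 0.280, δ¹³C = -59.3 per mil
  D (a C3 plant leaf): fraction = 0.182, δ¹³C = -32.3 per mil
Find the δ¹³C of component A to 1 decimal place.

-38.0 per mil

Isotope mass balance: δ_bulk = Σ fᵢ·δᵢ.
-33.1 = 0.245×δ_A + 0.293×(-4.5) + 0.280×(-59.3) + 0.182×(-32.3)
0.245·δ_A = -33.1 − (-23.801) = -9.299
δ_A = -9.299 / 0.245 = -37.95 per mil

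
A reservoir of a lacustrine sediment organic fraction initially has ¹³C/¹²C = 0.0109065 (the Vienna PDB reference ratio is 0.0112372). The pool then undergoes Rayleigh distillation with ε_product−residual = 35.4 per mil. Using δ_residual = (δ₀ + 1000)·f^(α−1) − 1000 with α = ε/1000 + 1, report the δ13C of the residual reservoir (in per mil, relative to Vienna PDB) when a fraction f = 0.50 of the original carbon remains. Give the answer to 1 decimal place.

δ₀ = (0.0109065/0.0112372 − 1)×1000 = (0.970571 − 1)×1000 = -29.429 per mil
α − 1 = ε/1000 = 0.0354
f^(α−1) = 0.50^(0.0354) = 0.975761
δ_res = (-29.429 + 1000) × 0.975761 − 1000 = 947.045 − 1000 = -52.95 per mil

-53.0 per mil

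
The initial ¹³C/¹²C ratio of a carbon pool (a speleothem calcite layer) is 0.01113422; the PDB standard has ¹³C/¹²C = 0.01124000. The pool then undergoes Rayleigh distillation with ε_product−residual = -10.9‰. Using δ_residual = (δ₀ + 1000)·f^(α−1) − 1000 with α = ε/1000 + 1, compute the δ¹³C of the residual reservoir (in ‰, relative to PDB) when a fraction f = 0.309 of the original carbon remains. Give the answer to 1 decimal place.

3.4‰

δ₀ = (0.01113422/0.01124000 − 1)×1000 = (0.990589 − 1)×1000 = -9.411‰
α − 1 = ε/1000 = -0.0109
f^(α−1) = 0.309^(-0.0109) = 1.012883
δ_res = (-9.411 + 1000) × 1.012883 − 1000 = 1003.351 − 1000 = 3.35‰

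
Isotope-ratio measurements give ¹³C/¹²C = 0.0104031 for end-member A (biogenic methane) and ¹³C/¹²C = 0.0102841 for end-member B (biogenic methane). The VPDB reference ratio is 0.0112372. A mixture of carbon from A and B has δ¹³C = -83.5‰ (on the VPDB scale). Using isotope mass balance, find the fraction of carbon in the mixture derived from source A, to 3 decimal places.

0.124

δ_A = (0.0104031/0.0112372 − 1)×1000 = (0.925773 − 1)×1000 = -74.227‰
δ_B = (0.0102841/0.0112372 − 1)×1000 = (0.915183 − 1)×1000 = -84.817‰
f_A = (δ_mix − δ_B)/(δ_A − δ_B) = (-83.5 − (-84.817))/(-74.227 − (-84.817))
f_A = 1.317 / 10.590 = 0.1243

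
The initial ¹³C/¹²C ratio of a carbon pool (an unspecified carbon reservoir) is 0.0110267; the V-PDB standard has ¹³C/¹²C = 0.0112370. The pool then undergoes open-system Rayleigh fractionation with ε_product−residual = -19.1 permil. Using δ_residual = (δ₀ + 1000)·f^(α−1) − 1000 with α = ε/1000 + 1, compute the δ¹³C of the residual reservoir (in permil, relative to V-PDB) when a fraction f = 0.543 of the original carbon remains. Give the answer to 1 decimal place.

-7.2 permil

δ₀ = (0.0110267/0.0112370 − 1)×1000 = (0.981285 − 1)×1000 = -18.715 permil
α − 1 = ε/1000 = -0.0191
f^(α−1) = 0.543^(-0.0191) = 1.011732
δ_res = (-18.715 + 1000) × 1.011732 − 1000 = 992.797 − 1000 = -7.20 permil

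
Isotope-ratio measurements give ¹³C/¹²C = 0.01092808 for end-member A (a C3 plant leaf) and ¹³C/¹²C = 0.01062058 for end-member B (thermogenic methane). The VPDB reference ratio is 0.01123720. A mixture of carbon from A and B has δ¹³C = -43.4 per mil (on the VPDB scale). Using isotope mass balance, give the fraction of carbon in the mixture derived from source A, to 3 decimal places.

0.419

δ_A = (0.01092808/0.01123720 − 1)×1000 = (0.972491 − 1)×1000 = -27.509 per mil
δ_B = (0.01062058/0.01123720 − 1)×1000 = (0.945127 − 1)×1000 = -54.873 per mil
f_A = (δ_mix − δ_B)/(δ_A − δ_B) = (-43.4 − (-54.873))/(-27.509 − (-54.873))
f_A = 11.473 / 27.364 = 0.4193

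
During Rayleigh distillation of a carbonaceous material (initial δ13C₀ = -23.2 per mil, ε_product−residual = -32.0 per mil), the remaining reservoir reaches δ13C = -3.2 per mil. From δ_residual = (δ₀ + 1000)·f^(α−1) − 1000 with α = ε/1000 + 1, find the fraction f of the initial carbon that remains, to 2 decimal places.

α − 1 = ε/1000 = -0.0320
(δ_res + 1000)/(δ₀ + 1000) = (-3.2 + 1000)/(-23.2 + 1000) = 996.8/976.8 = 1.020475
f = 1.020475^(1/-0.0320) = exp(ln(1.020475)/-0.0320) = exp(0.02027/-0.0320)
f = exp(-0.6334) = 0.5308

0.53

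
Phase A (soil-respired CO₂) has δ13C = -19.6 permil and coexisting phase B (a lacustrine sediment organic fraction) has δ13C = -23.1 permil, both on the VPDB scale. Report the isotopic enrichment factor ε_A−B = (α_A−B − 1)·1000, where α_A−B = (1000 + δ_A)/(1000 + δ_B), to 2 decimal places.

α_A−B = (1000 + -19.6) / (1000 + -23.1) = 980.4 / 976.9 = 1.003583
ε_A−B = (1.003583 − 1) × 1000 = 3.583 permil
(The approximation ε ≈ δ_A − δ_B would give 3.5 permil.)

3.58 permil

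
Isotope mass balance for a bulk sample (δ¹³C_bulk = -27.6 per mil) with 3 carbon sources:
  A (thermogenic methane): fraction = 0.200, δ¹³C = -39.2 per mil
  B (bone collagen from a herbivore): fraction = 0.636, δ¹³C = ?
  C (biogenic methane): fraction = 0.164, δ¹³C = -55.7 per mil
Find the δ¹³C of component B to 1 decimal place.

Isotope mass balance: δ_bulk = Σ fᵢ·δᵢ.
-27.6 = 0.200×(-39.2) + 0.636×δ_B + 0.164×(-55.7)
0.636·δ_B = -27.6 − (-16.975) = -10.625
δ_B = -10.625 / 0.636 = -16.71 per mil

-16.7 per mil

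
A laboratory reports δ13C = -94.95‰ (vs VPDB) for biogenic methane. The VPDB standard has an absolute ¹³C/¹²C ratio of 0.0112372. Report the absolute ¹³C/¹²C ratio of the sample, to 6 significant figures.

0.0101702

R_sample = R_standard × (δ13C/1000 + 1)
R_sample = 0.0112372 × (-94.95/1000 + 1) = 0.0112372 × 0.905050
R_sample = 0.0101702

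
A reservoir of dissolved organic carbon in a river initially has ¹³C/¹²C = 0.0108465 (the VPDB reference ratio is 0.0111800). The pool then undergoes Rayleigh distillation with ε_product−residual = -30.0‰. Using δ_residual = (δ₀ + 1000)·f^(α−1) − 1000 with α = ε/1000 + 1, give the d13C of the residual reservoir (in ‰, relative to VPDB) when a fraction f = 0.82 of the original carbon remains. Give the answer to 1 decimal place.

-24.0‰

δ₀ = (0.0108465/0.0111800 − 1)×1000 = (0.970170 − 1)×1000 = -29.830‰
α − 1 = ε/1000 = -0.0300
f^(α−1) = 0.82^(-0.0300) = 1.005971
δ_res = (-29.830 + 1000) × 1.005971 − 1000 = 975.963 − 1000 = -24.04‰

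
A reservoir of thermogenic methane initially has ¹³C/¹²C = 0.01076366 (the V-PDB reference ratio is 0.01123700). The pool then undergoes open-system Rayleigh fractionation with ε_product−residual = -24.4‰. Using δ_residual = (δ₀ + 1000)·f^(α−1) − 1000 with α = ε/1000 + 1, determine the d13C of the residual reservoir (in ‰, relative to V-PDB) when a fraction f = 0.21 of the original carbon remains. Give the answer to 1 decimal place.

δ₀ = (0.01076366/0.01123700 − 1)×1000 = (0.957877 − 1)×1000 = -42.123‰
α − 1 = ε/1000 = -0.0244
f^(α−1) = 0.21^(-0.0244) = 1.038814
δ_res = (-42.123 + 1000) × 1.038814 − 1000 = 995.056 − 1000 = -4.94‰

-4.9‰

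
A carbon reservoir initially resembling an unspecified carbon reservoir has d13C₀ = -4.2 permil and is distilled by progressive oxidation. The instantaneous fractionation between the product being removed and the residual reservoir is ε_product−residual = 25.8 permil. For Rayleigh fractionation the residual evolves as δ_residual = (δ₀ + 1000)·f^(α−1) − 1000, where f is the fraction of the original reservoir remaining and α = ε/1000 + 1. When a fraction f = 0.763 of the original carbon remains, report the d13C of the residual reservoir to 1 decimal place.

Rayleigh residual: δ_res = (δ₀ + 1000)·f^(α−1) − 1000
α = ε/1000 + 1 = 1.02580, so α − 1 = 0.02580
f^(α−1) = 0.763^(0.02580) = 0.993045
δ_res = (-4.2 + 1000) × 0.993045 − 1000 = 988.875 − 1000 = -11.13 permil

-11.1 permil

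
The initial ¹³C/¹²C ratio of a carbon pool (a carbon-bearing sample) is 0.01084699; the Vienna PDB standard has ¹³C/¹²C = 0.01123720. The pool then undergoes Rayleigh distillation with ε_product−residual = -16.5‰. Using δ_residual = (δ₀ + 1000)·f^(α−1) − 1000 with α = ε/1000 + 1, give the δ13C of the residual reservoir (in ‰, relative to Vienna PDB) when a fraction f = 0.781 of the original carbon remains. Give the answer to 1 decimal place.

δ₀ = (0.01084699/0.01123720 − 1)×1000 = (0.965275 − 1)×1000 = -34.725‰
α − 1 = ε/1000 = -0.0165
f^(α−1) = 0.781^(-0.0165) = 1.004087
δ_res = (-34.725 + 1000) × 1.004087 − 1000 = 969.220 − 1000 = -30.78‰

-30.8‰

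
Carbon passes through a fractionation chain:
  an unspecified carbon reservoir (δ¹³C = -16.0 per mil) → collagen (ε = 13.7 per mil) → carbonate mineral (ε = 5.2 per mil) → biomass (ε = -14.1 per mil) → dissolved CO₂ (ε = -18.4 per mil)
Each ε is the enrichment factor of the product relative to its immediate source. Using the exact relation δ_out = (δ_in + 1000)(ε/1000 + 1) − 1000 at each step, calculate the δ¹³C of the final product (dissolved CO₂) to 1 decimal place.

step 1: δ = (-16.00 + 1000)·(13.7/1000 + 1) − 1000 = -2.52 per mil
step 2: δ = (-2.52 + 1000)·(5.2/1000 + 1) − 1000 = 2.67 per mil
step 3: δ = (2.67 + 1000)·(-14.1/1000 + 1) − 1000 = -11.47 per mil
step 4: δ = (-11.47 + 1000)·(-18.4/1000 + 1) − 1000 = -29.66 per mil

-29.7 per mil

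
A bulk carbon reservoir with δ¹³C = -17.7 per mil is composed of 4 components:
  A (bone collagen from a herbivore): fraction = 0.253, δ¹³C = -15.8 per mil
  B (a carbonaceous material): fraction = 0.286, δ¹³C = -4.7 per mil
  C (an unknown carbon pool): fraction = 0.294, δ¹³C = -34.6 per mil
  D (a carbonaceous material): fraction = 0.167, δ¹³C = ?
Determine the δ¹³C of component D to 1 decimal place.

Isotope mass balance: δ_bulk = Σ fᵢ·δᵢ.
-17.7 = 0.253×(-15.8) + 0.286×(-4.7) + 0.294×(-34.6) + 0.167×δ_D
0.167·δ_D = -17.7 − (-15.514) = -2.186
δ_D = -2.186 / 0.167 = -13.09 per mil

-13.1 per mil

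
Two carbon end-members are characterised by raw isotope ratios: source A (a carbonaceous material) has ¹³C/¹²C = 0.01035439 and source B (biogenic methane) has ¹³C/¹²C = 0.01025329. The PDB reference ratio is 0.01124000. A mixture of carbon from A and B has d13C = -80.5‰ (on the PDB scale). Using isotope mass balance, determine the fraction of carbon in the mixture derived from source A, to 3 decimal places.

0.810

δ_A = (0.01035439/0.01124000 − 1)×1000 = (0.921209 − 1)×1000 = -78.791‰
δ_B = (0.01025329/0.01124000 − 1)×1000 = (0.912214 − 1)×1000 = -87.786‰
f_A = (δ_mix − δ_B)/(δ_A − δ_B) = (-80.5 − (-87.786))/(-78.791 − (-87.786))
f_A = 7.286 / 8.995 = 0.8100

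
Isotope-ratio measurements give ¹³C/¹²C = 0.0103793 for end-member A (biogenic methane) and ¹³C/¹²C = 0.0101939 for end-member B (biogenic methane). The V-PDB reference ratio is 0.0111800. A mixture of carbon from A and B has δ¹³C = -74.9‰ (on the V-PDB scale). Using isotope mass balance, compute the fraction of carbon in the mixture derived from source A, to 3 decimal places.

0.802

δ_A = (0.0103793/0.0111800 − 1)×1000 = (0.928381 − 1)×1000 = -71.619‰
δ_B = (0.0101939/0.0111800 − 1)×1000 = (0.911798 − 1)×1000 = -88.202‰
f_A = (δ_mix − δ_B)/(δ_A − δ_B) = (-74.9 − (-88.202))/(-71.619 − (-88.202))
f_A = 13.302 / 16.583 = 0.8021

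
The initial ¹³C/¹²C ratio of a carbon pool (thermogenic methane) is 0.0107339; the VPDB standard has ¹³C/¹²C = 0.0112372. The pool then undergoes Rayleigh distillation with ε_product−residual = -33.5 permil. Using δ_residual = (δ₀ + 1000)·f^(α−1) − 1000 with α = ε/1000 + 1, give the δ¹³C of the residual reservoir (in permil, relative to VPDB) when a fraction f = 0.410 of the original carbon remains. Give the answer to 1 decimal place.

δ₀ = (0.0107339/0.0112372 − 1)×1000 = (0.955211 − 1)×1000 = -44.789 permil
α − 1 = ε/1000 = -0.0335
f^(α−1) = 0.410^(-0.0335) = 1.030319
δ_res = (-44.789 + 1000) × 1.030319 − 1000 = 984.172 − 1000 = -15.83 permil

-15.8 permil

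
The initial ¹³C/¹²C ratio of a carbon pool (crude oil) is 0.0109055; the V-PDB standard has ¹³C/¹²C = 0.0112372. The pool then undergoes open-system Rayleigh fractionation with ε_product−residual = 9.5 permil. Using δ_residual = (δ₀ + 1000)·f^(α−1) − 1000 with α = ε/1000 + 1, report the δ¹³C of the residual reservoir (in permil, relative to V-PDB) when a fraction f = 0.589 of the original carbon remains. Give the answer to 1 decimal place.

-34.4 permil

δ₀ = (0.0109055/0.0112372 − 1)×1000 = (0.970482 − 1)×1000 = -29.518 permil
α − 1 = ε/1000 = 0.0095
f^(α−1) = 0.589^(0.0095) = 0.994984
δ_res = (-29.518 + 1000) × 0.994984 − 1000 = 965.614 − 1000 = -34.39 permil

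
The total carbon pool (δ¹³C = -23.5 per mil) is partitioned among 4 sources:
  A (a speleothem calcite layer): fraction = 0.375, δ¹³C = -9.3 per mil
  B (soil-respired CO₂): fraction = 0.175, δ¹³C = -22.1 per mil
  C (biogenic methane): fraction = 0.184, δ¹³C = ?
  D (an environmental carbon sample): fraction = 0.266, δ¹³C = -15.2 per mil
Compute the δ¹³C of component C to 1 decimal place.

Isotope mass balance: δ_bulk = Σ fᵢ·δᵢ.
-23.5 = 0.375×(-9.3) + 0.175×(-22.1) + 0.184×δ_C + 0.266×(-15.2)
0.184·δ_C = -23.5 − (-11.398) = -12.102
δ_C = -12.102 / 0.184 = -65.77 per mil

-65.8 per mil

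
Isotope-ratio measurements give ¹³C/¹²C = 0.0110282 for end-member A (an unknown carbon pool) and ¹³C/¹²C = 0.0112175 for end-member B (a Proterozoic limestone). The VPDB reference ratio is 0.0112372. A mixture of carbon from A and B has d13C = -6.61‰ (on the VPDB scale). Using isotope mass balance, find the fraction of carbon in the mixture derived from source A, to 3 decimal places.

δ_A = (0.0110282/0.0112372 − 1)×1000 = (0.981401 − 1)×1000 = -18.599‰
δ_B = (0.0112175/0.0112372 − 1)×1000 = (0.998247 − 1)×1000 = -1.753‰
f_A = (δ_mix − δ_B)/(δ_A − δ_B) = (-6.61 − (-1.753))/(-18.599 − (-1.753))
f_A = -4.857 / -16.846 = 0.2883

0.288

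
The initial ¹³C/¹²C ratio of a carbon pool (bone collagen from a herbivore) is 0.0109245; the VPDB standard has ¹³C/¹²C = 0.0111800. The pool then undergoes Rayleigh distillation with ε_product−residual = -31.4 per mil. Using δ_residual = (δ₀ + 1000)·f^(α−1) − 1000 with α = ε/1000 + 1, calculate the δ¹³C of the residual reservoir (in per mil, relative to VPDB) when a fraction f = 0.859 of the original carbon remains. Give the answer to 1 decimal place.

-18.2 per mil

δ₀ = (0.0109245/0.0111800 − 1)×1000 = (0.977147 − 1)×1000 = -22.853 per mil
α − 1 = ε/1000 = -0.0314
f^(α−1) = 0.859^(-0.0314) = 1.004784
δ_res = (-22.853 + 1000) × 1.004784 − 1000 = 981.821 − 1000 = -18.18 per mil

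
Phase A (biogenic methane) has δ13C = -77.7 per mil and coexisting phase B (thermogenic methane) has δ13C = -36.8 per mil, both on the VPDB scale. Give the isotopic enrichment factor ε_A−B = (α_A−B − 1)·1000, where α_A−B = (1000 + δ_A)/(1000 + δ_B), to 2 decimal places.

α_A−B = (1000 + -77.7) / (1000 + -36.8) = 922.3 / 963.2 = 0.957537
ε_A−B = (0.957537 − 1) × 1000 = -42.463 per mil
(The approximation ε ≈ δ_A − δ_B would give -40.9 per mil.)

-42.46 per mil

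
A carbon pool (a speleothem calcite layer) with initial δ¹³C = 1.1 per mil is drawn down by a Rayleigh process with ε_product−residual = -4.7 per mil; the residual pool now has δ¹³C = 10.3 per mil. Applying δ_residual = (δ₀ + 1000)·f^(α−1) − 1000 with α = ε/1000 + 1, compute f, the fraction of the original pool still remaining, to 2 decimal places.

0.14

α − 1 = ε/1000 = -0.0047
(δ_res + 1000)/(δ₀ + 1000) = (10.3 + 1000)/(1.1 + 1000) = 1010.3/1001.1 = 1.009190
f = 1.009190^(1/-0.0047) = exp(ln(1.009190)/-0.0047) = exp(0.00915/-0.0047)
f = exp(-1.9464) = 0.1428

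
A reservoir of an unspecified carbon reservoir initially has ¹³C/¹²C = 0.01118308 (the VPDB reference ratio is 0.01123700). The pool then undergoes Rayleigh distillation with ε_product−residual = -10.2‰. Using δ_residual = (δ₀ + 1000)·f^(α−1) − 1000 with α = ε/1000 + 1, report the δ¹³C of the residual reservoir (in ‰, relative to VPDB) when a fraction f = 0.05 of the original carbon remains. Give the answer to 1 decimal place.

26.1‰

δ₀ = (0.01118308/0.01123700 − 1)×1000 = (0.995202 − 1)×1000 = -4.798‰
α − 1 = ε/1000 = -0.0102
f^(α−1) = 0.05^(-0.0102) = 1.031028
δ_res = (-4.798 + 1000) × 1.031028 − 1000 = 1026.081 − 1000 = 26.08‰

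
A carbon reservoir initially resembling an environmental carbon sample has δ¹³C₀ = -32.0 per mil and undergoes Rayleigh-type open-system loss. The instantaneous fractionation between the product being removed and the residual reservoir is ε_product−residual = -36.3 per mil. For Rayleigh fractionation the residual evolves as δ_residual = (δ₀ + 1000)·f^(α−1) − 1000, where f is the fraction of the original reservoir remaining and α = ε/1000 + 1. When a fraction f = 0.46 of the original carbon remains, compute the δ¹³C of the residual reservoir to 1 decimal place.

Rayleigh residual: δ_res = (δ₀ + 1000)·f^(α−1) − 1000
α = ε/1000 + 1 = 0.96370, so α − 1 = -0.03630
f^(α−1) = 0.46^(-0.03630) = 1.028589
δ_res = (-32.0 + 1000) × 1.028589 − 1000 = 995.674 − 1000 = -4.33 per mil

-4.3 per mil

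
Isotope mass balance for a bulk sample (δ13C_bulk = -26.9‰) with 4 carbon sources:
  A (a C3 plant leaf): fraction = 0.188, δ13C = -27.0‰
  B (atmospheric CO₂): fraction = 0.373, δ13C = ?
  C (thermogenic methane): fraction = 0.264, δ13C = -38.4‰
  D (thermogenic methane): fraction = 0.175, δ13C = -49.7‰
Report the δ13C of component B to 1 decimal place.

Isotope mass balance: δ_bulk = Σ fᵢ·δᵢ.
-26.9 = 0.188×(-27.0) + 0.373×δ_B + 0.264×(-38.4) + 0.175×(-49.7)
0.373·δ_B = -26.9 − (-23.911) = -2.989
δ_B = -2.989 / 0.373 = -8.01‰

-8.0‰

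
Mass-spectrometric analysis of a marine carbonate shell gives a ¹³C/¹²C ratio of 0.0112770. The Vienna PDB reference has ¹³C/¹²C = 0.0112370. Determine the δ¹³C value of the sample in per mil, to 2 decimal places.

δ¹³C = (R_sample / R_standard − 1) × 1000
R_sample / R_standard = 0.0112770 / 0.0112370 = 1.003560
δ¹³C = (1.003560 − 1) × 1000 = 3.560 per mil

3.56 per mil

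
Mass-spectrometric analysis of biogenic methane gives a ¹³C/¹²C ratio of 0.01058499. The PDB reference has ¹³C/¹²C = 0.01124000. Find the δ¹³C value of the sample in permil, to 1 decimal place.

-58.3 permil

δ¹³C = (R_sample / R_standard − 1) × 1000
R_sample / R_standard = 0.01058499 / 0.01124000 = 0.941725
δ¹³C = (0.941725 − 1) × 1000 = -58.27 permil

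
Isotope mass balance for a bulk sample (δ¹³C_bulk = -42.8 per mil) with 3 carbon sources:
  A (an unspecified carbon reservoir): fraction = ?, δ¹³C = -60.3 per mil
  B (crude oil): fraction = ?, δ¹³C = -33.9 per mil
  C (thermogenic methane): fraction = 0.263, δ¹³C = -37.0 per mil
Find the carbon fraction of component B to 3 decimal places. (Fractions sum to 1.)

0.431

Let f_B and f_A be the unknown fractions; fractions sum to 1 so f_B + f_A = 0.737.
Mass balance: Σ fᵢ·δᵢ = δ_bulk ⇒ f_B·(-33.9) + f_A·(-60.3) = -42.8 − (-9.731) = -33.069
Substitute f_A = 0.737 − f_B:
f_B·(-33.9 − -60.3) = -33.069 − 0.737×(-60.3) = 11.372
f_B = 11.372 / 26.4 = 0.4308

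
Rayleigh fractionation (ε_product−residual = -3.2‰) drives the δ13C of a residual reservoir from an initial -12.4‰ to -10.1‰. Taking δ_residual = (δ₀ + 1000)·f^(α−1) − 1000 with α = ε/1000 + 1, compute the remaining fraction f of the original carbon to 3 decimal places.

0.483

α − 1 = ε/1000 = -0.0032
(δ_res + 1000)/(δ₀ + 1000) = (-10.1 + 1000)/(-12.4 + 1000) = 989.9/987.6 = 1.002329
f = 1.002329^(1/-0.0032) = exp(ln(1.002329)/-0.0032) = exp(0.00233/-0.0032)
f = exp(-0.7269) = 0.4834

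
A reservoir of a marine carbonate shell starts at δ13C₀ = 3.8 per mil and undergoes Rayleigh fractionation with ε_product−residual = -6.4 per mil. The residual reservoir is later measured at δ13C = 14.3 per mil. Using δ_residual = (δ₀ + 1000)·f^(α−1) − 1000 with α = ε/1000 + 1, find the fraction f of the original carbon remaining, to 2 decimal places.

α − 1 = ε/1000 = -0.0064
(δ_res + 1000)/(δ₀ + 1000) = (14.3 + 1000)/(3.8 + 1000) = 1014.3/1003.8 = 1.010460
f = 1.010460^(1/-0.0064) = exp(ln(1.010460)/-0.0064) = exp(0.01041/-0.0064)
f = exp(-1.6259) = 0.1967

0.20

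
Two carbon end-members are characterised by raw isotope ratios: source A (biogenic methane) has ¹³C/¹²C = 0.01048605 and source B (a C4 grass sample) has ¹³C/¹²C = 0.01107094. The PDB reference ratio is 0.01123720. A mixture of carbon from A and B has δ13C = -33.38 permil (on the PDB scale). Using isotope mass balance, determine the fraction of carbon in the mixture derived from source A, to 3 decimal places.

0.357

δ_A = (0.01048605/0.01123720 − 1)×1000 = (0.933155 − 1)×1000 = -66.845 permil
δ_B = (0.01107094/0.01123720 − 1)×1000 = (0.985204 − 1)×1000 = -14.796 permil
f_A = (δ_mix − δ_B)/(δ_A − δ_B) = (-33.38 − (-14.796))/(-66.845 − (-14.796))
f_A = -18.584 / -52.049 = 0.3571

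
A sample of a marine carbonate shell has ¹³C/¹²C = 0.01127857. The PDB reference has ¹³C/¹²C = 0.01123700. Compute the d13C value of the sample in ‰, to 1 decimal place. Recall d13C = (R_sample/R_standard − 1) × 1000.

3.7‰

d13C = (R_sample / R_standard − 1) × 1000
R_sample / R_standard = 0.01127857 / 0.01123700 = 1.003699
d13C = (1.003699 − 1) × 1000 = 3.70‰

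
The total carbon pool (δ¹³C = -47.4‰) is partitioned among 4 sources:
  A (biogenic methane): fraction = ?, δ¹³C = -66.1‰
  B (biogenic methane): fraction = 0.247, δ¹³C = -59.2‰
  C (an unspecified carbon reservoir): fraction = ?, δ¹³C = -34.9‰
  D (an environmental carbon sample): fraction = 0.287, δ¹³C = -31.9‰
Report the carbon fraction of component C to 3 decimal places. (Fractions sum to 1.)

0.230

Let f_C and f_A be the unknown fractions; fractions sum to 1 so f_C + f_A = 0.466.
Mass balance: Σ fᵢ·δᵢ = δ_bulk ⇒ f_C·(-34.9) + f_A·(-66.1) = -47.4 − (-23.778) = -23.622
Substitute f_A = 0.466 − f_C:
f_C·(-34.9 − -66.1) = -23.622 − 0.466×(-66.1) = 7.180
f_C = 7.180 / 31.2 = 0.2301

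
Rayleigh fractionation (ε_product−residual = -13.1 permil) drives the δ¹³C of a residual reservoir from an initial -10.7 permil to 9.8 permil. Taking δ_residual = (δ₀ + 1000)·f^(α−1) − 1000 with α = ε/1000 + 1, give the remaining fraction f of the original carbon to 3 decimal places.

0.209

α − 1 = ε/1000 = -0.0131
(δ_res + 1000)/(δ₀ + 1000) = (9.8 + 1000)/(-10.7 + 1000) = 1009.8/989.3 = 1.020722
f = 1.020722^(1/-0.0131) = exp(ln(1.020722)/-0.0131) = exp(0.02051/-0.0131)
f = exp(-1.5656) = 0.2090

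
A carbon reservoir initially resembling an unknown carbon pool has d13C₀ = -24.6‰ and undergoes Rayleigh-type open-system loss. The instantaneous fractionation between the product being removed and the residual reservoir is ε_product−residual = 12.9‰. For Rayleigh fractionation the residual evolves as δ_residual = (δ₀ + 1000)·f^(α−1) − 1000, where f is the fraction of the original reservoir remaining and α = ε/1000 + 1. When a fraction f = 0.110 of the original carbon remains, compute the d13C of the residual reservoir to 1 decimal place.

-52.0‰

Rayleigh residual: δ_res = (δ₀ + 1000)·f^(α−1) − 1000
α = ε/1000 + 1 = 1.01290, so α − 1 = 0.01290
f^(α−1) = 0.110^(0.01290) = 0.971928
δ_res = (-24.6 + 1000) × 0.971928 − 1000 = 948.018 − 1000 = -51.98‰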